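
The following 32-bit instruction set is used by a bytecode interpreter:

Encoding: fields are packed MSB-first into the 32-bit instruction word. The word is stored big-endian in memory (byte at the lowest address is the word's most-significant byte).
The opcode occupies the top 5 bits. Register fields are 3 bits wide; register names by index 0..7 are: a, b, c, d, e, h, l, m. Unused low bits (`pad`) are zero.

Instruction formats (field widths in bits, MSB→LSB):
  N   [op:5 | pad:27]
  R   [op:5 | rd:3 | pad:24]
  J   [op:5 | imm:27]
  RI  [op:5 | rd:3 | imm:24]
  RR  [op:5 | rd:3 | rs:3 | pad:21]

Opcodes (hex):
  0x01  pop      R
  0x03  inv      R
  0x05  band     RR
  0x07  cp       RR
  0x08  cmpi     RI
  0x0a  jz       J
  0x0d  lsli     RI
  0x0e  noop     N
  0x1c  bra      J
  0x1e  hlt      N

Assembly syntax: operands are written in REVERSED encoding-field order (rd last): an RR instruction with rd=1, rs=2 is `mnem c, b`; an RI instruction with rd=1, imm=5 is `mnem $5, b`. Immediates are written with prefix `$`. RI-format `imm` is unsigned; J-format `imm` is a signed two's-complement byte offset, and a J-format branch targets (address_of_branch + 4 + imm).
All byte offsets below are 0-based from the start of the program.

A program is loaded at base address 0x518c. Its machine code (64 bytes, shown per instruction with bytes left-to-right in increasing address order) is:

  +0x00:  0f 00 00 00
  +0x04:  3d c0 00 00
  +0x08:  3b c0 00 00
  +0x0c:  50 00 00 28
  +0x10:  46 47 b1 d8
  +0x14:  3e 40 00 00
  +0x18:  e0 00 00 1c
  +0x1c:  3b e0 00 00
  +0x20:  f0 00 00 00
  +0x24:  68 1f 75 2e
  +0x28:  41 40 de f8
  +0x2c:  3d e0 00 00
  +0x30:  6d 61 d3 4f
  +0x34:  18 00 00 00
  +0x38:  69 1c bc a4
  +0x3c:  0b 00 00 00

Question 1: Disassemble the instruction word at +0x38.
lsli $1883300, b

@+38  big-endian(69 1c bc a4) = 0x691cbca4
  op=0x691cbca4>>27=0xd ⇒ lsli (RI)
  rd@[26:24]=0x1 ⇒ b
  imm@[23:0]=0x1cbca4 ⇒ $1883300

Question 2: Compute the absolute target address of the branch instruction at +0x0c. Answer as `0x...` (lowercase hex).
+0x0c: 50 00 00 28 ⇒ word 0x50000028 (big)
  op=0x50000028>>27=0xa ⇒ jz (J)
  [26:0] imm=40 = $40
  target = base 0x518c + off 0x0c + 4 + imm 40 = 0x51c4

0x51c4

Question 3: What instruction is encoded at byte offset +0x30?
+0x30: 6d 61 d3 4f ⇒ word 0x6d61d34f (big)
  op=0x6d61d34f>>27=0xd ⇒ lsli (RI)
  rd@[26:24]=0x5 ⇒ h
  imm@[23:0]=0x61d34f ⇒ $6411087

lsli $6411087, h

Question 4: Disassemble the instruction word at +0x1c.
[1c] 3b e0 00 00 → 0x3be00000
  top 5b → 0x7 → cp [RR]
  [26:24] rd=3 = d
  [23:21] rs=7 = m

cp m, d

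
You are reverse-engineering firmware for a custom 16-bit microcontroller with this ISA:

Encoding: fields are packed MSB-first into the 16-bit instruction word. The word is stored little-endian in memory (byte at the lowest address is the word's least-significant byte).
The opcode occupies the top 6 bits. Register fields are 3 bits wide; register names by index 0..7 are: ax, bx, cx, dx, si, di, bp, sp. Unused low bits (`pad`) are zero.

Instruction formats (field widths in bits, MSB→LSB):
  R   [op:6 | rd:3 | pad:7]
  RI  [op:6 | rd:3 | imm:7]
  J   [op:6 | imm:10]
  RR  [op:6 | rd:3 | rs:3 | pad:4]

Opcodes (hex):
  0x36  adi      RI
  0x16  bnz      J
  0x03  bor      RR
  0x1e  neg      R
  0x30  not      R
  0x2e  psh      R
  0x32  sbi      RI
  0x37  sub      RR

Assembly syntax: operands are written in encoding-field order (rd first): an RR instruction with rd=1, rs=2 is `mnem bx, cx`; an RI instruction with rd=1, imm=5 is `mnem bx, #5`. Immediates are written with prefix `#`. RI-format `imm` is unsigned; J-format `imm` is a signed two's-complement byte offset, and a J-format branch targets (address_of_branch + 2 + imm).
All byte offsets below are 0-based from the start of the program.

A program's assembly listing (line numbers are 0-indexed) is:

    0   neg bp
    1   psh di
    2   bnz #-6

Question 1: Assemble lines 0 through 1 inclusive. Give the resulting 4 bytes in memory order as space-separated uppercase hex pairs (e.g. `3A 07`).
00 7B 80 BA

0. neg fields op=0x1e:6|rd=6:3|pad=0:7 → word 7b00h → 00 7b
1. psh fields op=0x2e:6|rd=5:3|pad=0:7 → word ba80h → 80 ba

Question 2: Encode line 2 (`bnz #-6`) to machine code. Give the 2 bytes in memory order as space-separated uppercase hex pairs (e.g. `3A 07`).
FA 5B

2. bnz fields op=0x16:6|imm=-6:10 → word 5bfah → fa 5b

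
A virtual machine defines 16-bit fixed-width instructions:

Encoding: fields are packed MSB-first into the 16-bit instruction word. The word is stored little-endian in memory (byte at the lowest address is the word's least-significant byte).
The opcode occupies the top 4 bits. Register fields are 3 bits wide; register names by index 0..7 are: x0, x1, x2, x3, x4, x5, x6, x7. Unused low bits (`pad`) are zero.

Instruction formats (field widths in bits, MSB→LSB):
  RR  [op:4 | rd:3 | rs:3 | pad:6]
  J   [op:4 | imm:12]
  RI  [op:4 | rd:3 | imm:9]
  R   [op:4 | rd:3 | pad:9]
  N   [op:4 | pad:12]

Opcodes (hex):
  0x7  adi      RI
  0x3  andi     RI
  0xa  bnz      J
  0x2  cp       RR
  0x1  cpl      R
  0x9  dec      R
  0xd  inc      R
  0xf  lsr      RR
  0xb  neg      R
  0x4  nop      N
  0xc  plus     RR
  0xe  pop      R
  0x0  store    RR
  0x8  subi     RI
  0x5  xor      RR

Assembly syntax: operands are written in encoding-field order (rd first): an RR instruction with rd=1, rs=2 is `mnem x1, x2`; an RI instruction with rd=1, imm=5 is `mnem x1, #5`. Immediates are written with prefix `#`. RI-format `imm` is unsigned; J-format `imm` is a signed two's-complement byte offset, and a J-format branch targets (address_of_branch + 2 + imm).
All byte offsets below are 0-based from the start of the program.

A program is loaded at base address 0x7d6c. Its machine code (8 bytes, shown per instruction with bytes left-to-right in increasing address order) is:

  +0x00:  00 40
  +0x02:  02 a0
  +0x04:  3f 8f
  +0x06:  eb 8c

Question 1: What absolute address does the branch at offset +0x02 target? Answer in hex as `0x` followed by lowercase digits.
+0x02: 02 a0 ⇒ word 0xa002 (little)
  op=0xa002>>12=0xa ⇒ bnz (J)
  [11:0] imm=2 = #2
  target = base 0x7d6c + off 0x02 + 2 + imm 2 = 0x7d72

0x7d72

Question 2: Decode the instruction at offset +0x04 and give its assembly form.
subi x7, #319

+0x04: 3f 8f ⇒ word 0x8f3f (little)
  opcode bits[15:12]=0x8: subi/RI
  [11:9] rd=7 = x7
  [8:0] imm=319 = #319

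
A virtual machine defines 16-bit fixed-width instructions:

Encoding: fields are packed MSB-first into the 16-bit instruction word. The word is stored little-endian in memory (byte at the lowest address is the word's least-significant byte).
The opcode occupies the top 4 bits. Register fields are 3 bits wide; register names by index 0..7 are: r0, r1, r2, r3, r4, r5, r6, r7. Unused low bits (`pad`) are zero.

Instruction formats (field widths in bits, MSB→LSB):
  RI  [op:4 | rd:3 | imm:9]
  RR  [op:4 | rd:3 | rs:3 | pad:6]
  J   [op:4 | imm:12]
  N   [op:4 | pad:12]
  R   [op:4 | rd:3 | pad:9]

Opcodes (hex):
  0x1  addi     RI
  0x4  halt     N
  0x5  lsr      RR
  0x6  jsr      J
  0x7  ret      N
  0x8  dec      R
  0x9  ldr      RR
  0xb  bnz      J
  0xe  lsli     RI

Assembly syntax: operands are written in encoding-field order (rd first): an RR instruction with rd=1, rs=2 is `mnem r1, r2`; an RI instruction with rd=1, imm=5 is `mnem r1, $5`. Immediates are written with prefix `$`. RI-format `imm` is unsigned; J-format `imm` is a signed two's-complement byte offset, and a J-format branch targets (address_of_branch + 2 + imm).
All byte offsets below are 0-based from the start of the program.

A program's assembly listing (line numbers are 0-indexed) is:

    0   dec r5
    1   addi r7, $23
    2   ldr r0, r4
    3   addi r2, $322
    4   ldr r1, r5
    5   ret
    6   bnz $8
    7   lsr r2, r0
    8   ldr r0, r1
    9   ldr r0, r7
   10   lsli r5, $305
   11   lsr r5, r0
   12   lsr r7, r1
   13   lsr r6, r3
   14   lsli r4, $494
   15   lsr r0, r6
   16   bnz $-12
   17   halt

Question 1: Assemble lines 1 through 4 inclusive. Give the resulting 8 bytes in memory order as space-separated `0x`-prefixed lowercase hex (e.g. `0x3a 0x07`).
0x17 0x1e 0x00 0x91 0x42 0x15 0x40 0x93

line 1 (addi): pack op=0x1:4|rd=7:3|imm=23:9 = 0x1e17; little→ 17 1e
line 2 (ldr): pack op=0x9:4|rd=0:3|rs=4:3|pad=0:6 = 0x9100; little→ 00 91
line 3 (addi): pack op=0x1:4|rd=2:3|imm=322:9 = 0x1542; little→ 42 15
line 4 (ldr): pack op=0x9:4|rd=1:3|rs=5:3|pad=0:6 = 0x9340; little→ 40 93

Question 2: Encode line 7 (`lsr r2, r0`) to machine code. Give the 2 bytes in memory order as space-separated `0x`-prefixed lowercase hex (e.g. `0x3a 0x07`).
0x00 0x54

L7: lsr op=0x5:4|rd=2:3|rs=0:3|pad=0:6 ⇒ 0x5400 ⇒ little 00 54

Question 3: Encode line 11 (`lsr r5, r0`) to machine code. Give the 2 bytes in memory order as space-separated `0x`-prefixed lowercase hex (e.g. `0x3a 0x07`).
line 11 (lsr): pack op=0x5:4|rd=5:3|rs=0:3|pad=0:6 = 0x5a00; little→ 00 5a

0x00 0x5a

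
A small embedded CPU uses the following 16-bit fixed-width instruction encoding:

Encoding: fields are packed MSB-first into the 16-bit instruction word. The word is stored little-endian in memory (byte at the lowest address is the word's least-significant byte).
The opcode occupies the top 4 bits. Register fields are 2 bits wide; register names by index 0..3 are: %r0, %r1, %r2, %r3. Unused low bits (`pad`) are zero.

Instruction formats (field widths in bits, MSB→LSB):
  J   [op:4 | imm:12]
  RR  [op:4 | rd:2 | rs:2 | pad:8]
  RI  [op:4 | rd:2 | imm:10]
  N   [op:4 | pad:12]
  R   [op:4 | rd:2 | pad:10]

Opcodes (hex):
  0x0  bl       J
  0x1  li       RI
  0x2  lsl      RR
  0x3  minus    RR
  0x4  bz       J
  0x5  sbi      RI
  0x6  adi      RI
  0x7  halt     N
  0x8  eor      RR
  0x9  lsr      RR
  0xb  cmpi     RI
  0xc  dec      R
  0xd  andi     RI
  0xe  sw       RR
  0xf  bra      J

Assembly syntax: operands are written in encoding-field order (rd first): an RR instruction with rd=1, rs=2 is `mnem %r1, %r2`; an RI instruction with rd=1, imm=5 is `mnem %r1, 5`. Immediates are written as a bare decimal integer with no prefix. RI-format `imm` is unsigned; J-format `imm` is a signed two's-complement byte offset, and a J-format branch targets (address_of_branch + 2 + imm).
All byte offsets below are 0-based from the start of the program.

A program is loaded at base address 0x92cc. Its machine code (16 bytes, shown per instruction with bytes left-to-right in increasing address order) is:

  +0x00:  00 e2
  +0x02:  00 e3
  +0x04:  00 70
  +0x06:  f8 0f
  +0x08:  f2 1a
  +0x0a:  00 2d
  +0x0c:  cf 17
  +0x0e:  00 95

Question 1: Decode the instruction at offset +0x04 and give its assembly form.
+0x04: 00 70 ⇒ word 0x7000 (little)
  opcode bits[15:12]=0x7: halt/N

halt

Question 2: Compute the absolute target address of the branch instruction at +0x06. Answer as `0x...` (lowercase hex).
@+06  little-endian(f8 0f) = 0x0ff8
  opcode bits[15:12]=0x0: bl/J
  imm@[11:0]=0xff8 (s12→-8) ⇒ -8
  target = base 0x92cc + off 0x06 + 2 + imm -8 = 0x92cc

0x92cc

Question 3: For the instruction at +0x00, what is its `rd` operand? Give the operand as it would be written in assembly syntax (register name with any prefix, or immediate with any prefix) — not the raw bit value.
@+00  little-endian(00 e2) = 0xe200
  top 4b → 0xe → sw [RR]
  rd@[11:10]=0x0 ⇒ %r0
  rs@[9:8]=0x2 ⇒ %r2

%r0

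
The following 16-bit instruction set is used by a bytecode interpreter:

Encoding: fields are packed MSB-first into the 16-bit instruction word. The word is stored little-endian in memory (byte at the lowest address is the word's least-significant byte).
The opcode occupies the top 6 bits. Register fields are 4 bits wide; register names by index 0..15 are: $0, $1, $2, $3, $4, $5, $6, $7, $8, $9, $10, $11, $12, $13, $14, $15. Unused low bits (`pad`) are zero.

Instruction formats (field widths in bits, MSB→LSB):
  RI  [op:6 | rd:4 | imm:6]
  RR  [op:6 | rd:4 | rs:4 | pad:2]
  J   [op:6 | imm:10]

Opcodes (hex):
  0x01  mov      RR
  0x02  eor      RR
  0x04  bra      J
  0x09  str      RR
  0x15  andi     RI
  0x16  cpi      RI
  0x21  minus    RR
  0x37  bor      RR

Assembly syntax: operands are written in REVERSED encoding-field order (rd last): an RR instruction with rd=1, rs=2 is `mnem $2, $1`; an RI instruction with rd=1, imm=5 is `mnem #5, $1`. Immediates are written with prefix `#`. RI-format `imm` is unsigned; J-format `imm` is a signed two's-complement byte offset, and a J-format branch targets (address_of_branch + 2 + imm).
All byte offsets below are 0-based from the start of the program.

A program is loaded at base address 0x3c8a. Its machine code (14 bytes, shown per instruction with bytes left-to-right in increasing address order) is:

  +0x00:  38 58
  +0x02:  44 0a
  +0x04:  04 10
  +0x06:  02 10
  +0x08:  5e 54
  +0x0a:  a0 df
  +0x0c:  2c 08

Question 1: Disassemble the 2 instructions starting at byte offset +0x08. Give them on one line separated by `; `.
+0x08: 5e 54 ⇒ word 0x545e (little)
  op=0x545e>>10=0x15 ⇒ andi (RI)
  rd@[9:6]=0x1 ⇒ $1
  imm@[5:0]=0x1e ⇒ #30
+0x0a: a0 df ⇒ word 0xdfa0 (little)
  op=0xdfa0>>10=0x37 ⇒ bor (RR)
  rd@[9:6]=0xe ⇒ $14
  rs@[5:2]=0x8 ⇒ $8

andi #30, $1; bor $8, $14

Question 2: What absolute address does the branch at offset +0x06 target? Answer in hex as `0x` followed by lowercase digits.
0x3c94

[06] 02 10 → 0x1002
  op=0x1002>>10=0x4 ⇒ bra (J)
  imm@[9:0]=0x2 ⇒ #2
  target = base 0x3c8a + off 0x06 + 2 + imm 2 = 0x3c94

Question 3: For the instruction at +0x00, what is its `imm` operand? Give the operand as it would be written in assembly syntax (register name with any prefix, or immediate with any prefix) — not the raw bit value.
[00] 38 58 → 0x5838
  op=0x5838>>10=0x16 ⇒ cpi (RI)
  rd@[9:6]=0x0 ⇒ $0
  imm@[5:0]=0x38 ⇒ #56

#56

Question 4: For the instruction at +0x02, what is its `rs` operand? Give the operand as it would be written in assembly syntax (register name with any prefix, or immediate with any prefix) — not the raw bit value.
off 0x02: read 44 0a as little → 0x0a44
  op=0x0a44>>10=0x2 ⇒ eor (RR)
  rd: (w>>6)&0xf=0x9 → $9
  rs: (w>>2)&0xf=0x1 → $1

$1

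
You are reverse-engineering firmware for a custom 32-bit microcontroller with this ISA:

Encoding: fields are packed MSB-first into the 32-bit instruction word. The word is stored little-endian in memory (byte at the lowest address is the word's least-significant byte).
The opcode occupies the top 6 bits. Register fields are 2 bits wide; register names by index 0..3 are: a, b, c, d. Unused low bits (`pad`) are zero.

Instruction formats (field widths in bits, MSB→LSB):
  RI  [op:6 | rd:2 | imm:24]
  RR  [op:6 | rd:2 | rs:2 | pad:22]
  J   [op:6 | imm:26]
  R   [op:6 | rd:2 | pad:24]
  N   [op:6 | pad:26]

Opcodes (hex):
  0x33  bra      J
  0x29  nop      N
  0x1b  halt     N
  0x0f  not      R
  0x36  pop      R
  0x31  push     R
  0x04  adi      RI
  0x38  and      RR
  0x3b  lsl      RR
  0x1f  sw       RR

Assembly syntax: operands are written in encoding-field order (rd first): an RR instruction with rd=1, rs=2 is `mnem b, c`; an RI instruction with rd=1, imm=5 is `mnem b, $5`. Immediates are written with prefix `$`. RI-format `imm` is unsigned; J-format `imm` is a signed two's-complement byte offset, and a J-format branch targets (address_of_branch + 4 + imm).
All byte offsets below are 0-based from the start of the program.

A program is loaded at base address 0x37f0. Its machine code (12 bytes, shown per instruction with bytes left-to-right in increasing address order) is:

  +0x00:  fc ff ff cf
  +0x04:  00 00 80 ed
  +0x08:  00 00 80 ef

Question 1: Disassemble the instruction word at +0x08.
lsl d, c

[08] 00 00 80 ef → 0xef800000
  top 6b → 0x3b → lsl [RR]
  [25:24] rd=3 = d
  [23:22] rs=2 = c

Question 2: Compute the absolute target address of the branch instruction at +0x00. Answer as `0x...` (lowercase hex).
+0x00: fc ff ff cf ⇒ word 0xcffffffc (little)
  op=0xcffffffc>>26=0x33 ⇒ bra (J)
  [25:0] imm=67108860 (s26→-4) = $-4
  target = base 0x37f0 + off 0x00 + 4 + imm -4 = 0x37f0

0x37f0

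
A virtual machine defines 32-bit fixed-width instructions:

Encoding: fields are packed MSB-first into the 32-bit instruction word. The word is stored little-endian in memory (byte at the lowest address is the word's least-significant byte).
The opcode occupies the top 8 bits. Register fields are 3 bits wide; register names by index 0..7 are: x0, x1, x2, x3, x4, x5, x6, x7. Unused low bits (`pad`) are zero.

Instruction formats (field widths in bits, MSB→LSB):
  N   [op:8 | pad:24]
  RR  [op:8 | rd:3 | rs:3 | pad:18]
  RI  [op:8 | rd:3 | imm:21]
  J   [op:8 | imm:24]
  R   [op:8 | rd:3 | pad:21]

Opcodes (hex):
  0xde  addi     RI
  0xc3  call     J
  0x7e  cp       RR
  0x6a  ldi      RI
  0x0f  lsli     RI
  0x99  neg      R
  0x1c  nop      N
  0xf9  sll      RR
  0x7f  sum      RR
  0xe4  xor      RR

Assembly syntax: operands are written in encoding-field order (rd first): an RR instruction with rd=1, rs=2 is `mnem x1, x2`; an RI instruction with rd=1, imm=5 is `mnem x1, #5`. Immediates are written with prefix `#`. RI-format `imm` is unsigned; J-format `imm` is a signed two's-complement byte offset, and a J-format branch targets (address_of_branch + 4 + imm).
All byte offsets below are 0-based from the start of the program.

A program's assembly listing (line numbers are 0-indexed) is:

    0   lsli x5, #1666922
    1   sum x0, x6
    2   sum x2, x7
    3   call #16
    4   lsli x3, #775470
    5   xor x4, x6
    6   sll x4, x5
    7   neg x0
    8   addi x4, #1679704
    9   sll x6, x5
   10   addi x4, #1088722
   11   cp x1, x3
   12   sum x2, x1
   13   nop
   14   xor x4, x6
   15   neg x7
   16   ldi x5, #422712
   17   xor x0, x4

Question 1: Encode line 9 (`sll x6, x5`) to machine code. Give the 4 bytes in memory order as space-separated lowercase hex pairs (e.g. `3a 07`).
00 00 d4 f9

9. sll fields op=0xf9:8|rd=6:3|rs=5:3|pad=0:18 → word f9d40000h → 00 00 d4 f9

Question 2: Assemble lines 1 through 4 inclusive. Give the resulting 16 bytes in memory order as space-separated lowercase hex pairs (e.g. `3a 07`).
00 00 18 7f 00 00 5c 7f 10 00 00 c3 2e d5 6b 0f

1. sum fields op=0x7f:8|rd=0:3|rs=6:3|pad=0:18 → word 7f180000h → 00 00 18 7f
2. sum fields op=0x7f:8|rd=2:3|rs=7:3|pad=0:18 → word 7f5c0000h → 00 00 5c 7f
3. call fields op=0xc3:8|imm=16:24 → word c3000010h → 10 00 00 c3
4. lsli fields op=0xf:8|rd=3:3|imm=775470:21 → word 0f6bd52eh → 2e d5 6b 0f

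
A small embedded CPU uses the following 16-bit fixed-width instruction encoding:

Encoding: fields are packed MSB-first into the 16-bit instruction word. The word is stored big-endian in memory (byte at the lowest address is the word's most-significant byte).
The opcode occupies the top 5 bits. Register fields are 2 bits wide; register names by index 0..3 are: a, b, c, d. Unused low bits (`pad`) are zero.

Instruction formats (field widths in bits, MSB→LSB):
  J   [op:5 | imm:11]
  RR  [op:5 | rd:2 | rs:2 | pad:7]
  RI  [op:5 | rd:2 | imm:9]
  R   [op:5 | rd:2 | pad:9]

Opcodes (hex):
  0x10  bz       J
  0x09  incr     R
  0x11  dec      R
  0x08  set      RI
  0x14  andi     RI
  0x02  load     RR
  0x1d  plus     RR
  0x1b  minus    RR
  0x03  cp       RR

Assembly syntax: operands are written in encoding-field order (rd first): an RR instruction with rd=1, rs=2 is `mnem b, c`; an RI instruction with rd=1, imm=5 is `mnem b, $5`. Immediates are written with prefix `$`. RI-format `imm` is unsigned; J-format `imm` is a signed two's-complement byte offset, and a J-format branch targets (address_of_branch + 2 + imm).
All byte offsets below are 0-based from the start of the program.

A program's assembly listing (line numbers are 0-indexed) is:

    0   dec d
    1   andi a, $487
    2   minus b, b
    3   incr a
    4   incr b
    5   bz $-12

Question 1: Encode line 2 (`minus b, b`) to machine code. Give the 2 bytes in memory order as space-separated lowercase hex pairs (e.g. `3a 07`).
da 80

L2: minus op=0x1b:5|rd=1:2|rs=1:2|pad=0:7 ⇒ 0xda80 ⇒ big da 80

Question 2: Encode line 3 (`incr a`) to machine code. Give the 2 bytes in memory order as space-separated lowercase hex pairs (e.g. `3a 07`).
L3: incr op=0x9:5|rd=0:2|pad=0:9 ⇒ 0x4800 ⇒ big 48 00

48 00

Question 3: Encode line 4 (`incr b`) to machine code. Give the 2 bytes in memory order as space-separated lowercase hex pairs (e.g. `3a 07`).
4a 00

line 4 (incr): pack op=0x9:5|rd=1:2|pad=0:9 = 0x4a00; big→ 4a 00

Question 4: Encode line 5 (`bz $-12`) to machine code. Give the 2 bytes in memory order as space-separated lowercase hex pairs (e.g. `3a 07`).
line 5 (bz): pack op=0x10:5|imm=-12:11 = 0x87f4; big→ 87 f4

87 f4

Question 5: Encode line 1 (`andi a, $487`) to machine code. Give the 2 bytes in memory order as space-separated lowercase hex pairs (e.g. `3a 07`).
L1: andi op=0x14:5|rd=0:2|imm=487:9 ⇒ 0xa1e7 ⇒ big a1 e7

a1 e7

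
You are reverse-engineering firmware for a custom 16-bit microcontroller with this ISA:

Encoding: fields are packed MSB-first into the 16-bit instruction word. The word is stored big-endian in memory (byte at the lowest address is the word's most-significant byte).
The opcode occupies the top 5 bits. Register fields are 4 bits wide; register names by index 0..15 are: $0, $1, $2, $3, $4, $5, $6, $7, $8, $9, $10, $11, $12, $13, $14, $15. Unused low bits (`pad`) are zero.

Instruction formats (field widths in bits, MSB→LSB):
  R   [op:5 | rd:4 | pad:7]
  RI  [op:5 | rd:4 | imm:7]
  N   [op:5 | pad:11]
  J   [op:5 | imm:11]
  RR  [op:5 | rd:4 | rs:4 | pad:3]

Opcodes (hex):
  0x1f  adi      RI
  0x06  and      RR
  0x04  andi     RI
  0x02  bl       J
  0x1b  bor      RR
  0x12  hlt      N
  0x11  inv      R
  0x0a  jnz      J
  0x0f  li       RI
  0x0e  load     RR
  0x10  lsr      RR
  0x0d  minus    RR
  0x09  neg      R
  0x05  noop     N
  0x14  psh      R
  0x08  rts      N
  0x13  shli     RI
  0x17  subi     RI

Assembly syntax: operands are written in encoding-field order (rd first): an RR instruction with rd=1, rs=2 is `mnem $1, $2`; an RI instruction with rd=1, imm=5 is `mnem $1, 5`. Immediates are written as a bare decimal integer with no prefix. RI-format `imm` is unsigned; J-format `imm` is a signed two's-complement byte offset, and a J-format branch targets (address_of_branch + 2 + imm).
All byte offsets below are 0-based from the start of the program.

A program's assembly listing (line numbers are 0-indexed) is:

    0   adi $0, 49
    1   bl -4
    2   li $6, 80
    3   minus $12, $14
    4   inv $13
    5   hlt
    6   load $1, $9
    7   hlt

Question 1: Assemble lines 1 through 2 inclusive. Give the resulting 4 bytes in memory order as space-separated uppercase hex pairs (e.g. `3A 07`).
17 FC 7B 50

line 1 (bl): pack op=0x2:5|imm=-4:11 = 0x17fc; big→ 17 fc
line 2 (li): pack op=0xf:5|rd=6:4|imm=80:7 = 0x7b50; big→ 7b 50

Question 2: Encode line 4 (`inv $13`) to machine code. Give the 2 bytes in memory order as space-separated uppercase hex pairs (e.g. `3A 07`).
8E 80

L4: inv op=0x11:5|rd=13:4|pad=0:7 ⇒ 0x8e80 ⇒ big 8e 80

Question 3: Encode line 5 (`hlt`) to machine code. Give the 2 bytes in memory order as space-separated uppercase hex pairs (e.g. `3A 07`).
90 00

L5: hlt op=0x12:5|pad=0:11 ⇒ 0x9000 ⇒ big 90 00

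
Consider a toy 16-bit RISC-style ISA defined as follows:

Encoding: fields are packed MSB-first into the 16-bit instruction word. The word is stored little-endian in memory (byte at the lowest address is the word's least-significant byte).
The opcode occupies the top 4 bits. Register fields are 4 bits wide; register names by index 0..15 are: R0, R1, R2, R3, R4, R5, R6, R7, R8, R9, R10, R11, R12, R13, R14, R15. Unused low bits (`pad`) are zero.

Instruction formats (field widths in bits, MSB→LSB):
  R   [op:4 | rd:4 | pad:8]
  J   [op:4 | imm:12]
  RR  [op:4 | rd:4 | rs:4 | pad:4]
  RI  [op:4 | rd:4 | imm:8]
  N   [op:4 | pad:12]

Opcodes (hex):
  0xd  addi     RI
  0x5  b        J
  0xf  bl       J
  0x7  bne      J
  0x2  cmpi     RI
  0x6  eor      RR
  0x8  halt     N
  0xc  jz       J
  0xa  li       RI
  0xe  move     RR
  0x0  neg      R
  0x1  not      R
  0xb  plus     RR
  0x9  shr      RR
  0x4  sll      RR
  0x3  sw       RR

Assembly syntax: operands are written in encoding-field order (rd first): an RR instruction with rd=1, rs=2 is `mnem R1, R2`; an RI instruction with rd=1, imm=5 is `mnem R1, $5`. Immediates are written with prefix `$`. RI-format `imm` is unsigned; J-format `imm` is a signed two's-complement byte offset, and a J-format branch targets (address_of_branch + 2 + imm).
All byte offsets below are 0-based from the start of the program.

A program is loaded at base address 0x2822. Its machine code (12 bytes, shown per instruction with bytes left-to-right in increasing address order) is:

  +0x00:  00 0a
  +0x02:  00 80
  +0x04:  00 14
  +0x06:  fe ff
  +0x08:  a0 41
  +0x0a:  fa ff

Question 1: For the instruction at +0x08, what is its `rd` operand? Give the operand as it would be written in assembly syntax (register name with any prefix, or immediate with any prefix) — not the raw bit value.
R1

[08] a0 41 → 0x41a0
  top 4b → 0x4 → sll [RR]
  rd@[11:8]=0x1 ⇒ R1
  rs@[7:4]=0xa ⇒ R10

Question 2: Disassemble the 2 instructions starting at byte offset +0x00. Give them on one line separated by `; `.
neg R10; halt

[00] 00 0a → 0x0a00
  op=0x0a00>>12=0x0 ⇒ neg (R)
  rd@[11:8]=0xa ⇒ R10
[02] 00 80 → 0x8000
  op=0x8000>>12=0x8 ⇒ halt (N)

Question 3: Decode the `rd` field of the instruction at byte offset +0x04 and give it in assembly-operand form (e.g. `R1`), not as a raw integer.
off 0x04: read 00 14 as little → 0x1400
  top 4b → 0x1 → not [R]
  [11:8] rd=4 = R4

R4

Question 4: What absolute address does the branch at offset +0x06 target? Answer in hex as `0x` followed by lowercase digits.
+0x06: fe ff ⇒ word 0xfffe (little)
  top 4b → 0xf → bl [J]
  imm@[11:0]=0xffe (s12→-2) ⇒ $-2
  target = base 0x2822 + off 0x06 + 2 + imm -2 = 0x2828

0x2828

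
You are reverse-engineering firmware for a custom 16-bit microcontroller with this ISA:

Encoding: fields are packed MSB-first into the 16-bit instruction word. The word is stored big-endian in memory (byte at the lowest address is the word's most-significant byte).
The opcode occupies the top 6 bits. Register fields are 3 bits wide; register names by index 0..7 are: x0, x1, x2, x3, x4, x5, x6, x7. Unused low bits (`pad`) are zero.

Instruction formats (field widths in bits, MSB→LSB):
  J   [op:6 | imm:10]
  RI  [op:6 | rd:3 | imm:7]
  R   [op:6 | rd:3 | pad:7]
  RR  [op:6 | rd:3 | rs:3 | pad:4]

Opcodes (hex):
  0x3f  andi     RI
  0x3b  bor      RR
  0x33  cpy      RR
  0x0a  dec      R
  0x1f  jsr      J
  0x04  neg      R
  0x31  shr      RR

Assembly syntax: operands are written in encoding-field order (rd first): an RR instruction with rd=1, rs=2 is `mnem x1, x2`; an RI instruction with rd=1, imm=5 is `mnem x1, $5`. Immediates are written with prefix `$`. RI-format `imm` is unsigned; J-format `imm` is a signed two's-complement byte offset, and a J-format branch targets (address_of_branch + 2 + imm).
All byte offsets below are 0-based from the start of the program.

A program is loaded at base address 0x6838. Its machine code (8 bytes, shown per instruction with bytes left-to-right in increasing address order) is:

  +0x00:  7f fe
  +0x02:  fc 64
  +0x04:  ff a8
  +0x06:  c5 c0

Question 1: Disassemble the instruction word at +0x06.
shr x3, x4

+0x06: c5 c0 ⇒ word 0xc5c0 (big)
  op=0xc5c0>>10=0x31 ⇒ shr (RR)
  rd@[9:7]=0x3 ⇒ x3
  rs@[6:4]=0x4 ⇒ x4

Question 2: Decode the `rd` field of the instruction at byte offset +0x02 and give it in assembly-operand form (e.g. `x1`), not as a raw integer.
x0

off 0x02: read fc 64 as big → 0xfc64
  opcode bits[15:10]=0x3f: andi/RI
  rd@[9:7]=0x0 ⇒ x0
  imm@[6:0]=0x64 ⇒ $100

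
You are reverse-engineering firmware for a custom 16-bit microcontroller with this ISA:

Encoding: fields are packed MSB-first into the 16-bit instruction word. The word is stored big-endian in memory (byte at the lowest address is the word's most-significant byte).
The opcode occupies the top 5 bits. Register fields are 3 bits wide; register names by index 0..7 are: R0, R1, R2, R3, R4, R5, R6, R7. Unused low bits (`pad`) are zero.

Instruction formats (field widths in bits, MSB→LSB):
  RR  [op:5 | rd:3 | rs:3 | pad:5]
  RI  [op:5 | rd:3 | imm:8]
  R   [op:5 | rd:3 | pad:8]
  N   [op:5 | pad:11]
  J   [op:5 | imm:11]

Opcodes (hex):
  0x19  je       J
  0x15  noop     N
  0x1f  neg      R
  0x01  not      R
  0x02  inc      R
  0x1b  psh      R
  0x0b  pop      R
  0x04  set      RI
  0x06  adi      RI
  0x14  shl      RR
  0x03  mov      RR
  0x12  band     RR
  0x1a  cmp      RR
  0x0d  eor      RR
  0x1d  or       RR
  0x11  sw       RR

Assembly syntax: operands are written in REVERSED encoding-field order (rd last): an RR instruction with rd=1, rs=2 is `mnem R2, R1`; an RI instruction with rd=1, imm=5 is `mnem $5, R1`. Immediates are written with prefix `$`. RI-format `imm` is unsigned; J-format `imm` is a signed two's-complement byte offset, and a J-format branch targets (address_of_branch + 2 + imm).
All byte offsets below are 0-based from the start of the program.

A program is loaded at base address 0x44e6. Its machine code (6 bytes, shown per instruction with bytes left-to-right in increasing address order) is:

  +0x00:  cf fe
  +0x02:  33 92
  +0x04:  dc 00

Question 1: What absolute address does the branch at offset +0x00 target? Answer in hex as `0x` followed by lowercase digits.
0x44e6

[00] cf fe → 0xcffe
  opcode bits[15:11]=0x19: je/J
  imm: (w>>0)&0x7ff=0x7fe (s11→-2) → $-2
  target = base 0x44e6 + off 0x00 + 2 + imm -2 = 0x44e6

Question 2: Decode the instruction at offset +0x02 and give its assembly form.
adi $146, R3

@+02  big-endian(33 92) = 0x3392
  top 5b → 0x6 → adi [RI]
  [10:8] rd=3 = R3
  [7:0] imm=146 = $146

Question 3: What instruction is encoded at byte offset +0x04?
+0x04: dc 00 ⇒ word 0xdc00 (big)
  top 5b → 0x1b → psh [R]
  [10:8] rd=4 = R4

psh R4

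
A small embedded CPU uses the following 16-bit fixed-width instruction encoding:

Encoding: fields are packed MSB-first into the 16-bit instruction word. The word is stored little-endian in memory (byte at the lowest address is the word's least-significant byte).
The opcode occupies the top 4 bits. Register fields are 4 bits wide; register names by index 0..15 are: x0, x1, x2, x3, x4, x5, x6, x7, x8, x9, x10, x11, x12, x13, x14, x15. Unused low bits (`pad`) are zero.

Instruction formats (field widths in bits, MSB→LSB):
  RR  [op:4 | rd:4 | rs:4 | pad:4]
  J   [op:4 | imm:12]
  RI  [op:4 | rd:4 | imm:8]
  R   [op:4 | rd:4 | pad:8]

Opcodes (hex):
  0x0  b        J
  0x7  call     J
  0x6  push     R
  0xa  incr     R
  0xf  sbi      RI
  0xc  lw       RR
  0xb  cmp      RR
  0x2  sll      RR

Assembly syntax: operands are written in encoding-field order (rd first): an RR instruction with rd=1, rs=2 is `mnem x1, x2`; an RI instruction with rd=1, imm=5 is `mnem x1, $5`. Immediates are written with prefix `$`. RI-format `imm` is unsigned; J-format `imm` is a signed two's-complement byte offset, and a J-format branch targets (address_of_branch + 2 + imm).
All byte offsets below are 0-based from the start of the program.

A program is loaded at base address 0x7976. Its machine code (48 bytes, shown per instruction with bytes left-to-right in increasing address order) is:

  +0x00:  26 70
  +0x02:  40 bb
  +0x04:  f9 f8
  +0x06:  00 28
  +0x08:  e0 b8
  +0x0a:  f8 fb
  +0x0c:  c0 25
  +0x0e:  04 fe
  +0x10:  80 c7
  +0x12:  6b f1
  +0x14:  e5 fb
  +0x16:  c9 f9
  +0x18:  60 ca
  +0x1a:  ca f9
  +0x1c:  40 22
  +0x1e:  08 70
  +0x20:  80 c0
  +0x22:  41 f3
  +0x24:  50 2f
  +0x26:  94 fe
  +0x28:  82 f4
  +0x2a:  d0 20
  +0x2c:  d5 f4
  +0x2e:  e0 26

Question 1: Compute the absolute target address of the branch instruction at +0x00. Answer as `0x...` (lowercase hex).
0x799e

off 0x00: read 26 70 as little → 0x7026
  opcode bits[15:12]=0x7: call/J
  imm@[11:0]=0x26 ⇒ $38
  target = base 0x7976 + off 0x00 + 2 + imm 38 = 0x799e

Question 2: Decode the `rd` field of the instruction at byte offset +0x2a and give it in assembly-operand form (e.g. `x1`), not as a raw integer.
[2a] d0 20 → 0x20d0
  opcode bits[15:12]=0x2: sll/RR
  rd: (w>>8)&0xf=0x0 → x0
  rs: (w>>4)&0xf=0xd → x13

x0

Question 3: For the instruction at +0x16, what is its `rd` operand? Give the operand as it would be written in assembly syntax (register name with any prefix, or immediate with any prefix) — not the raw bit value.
x9

@+16  little-endian(c9 f9) = 0xf9c9
  top 4b → 0xf → sbi [RI]
  rd@[11:8]=0x9 ⇒ x9
  imm@[7:0]=0xc9 ⇒ $201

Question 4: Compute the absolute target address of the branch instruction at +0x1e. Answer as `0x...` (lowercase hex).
off 0x1e: read 08 70 as little → 0x7008
  top 4b → 0x7 → call [J]
  imm: (w>>0)&0xfff=0x8 → $8
  target = base 0x7976 + off 0x1e + 2 + imm 8 = 0x799e

0x799e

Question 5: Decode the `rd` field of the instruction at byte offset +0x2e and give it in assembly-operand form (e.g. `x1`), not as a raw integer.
x6

[2e] e0 26 → 0x26e0
  op=0x26e0>>12=0x2 ⇒ sll (RR)
  rd@[11:8]=0x6 ⇒ x6
  rs@[7:4]=0xe ⇒ x14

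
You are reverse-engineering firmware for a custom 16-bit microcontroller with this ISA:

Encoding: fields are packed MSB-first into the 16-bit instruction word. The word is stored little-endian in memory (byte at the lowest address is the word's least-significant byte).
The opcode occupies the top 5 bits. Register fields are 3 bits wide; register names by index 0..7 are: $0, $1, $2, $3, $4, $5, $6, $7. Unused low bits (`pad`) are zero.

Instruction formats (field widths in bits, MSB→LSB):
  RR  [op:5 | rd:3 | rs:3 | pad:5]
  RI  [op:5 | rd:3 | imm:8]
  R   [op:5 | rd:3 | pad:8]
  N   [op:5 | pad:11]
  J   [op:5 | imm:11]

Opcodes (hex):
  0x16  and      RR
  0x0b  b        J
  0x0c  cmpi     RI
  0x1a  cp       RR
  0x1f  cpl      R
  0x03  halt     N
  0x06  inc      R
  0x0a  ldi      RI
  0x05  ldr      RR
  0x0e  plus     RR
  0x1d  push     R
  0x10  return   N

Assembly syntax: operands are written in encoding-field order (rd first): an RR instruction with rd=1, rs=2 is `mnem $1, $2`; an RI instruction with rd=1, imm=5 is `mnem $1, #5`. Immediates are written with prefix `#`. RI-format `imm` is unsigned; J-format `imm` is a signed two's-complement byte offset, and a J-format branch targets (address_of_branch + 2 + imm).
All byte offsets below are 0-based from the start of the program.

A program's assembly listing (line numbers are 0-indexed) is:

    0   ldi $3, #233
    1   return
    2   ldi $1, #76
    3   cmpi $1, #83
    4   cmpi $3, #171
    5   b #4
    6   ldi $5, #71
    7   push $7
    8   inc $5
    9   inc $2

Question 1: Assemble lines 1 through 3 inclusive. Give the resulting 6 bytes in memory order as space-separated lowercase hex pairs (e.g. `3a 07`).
00 80 4c 51 53 61

L1: return op=0x10:5|pad=0:11 ⇒ 0x8000 ⇒ little 00 80
L2: ldi op=0xa:5|rd=1:3|imm=76:8 ⇒ 0x514c ⇒ little 4c 51
L3: cmpi op=0xc:5|rd=1:3|imm=83:8 ⇒ 0x6153 ⇒ little 53 61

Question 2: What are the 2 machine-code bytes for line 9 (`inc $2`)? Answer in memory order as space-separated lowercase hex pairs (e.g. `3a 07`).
9. inc fields op=0x6:5|rd=2:3|pad=0:8 → word 3200h → 00 32

00 32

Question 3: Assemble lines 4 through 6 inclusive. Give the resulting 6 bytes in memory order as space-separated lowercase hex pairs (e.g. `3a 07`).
4. cmpi fields op=0xc:5|rd=3:3|imm=171:8 → word 63abh → ab 63
5. b fields op=0xb:5|imm=4:11 → word 5804h → 04 58
6. ldi fields op=0xa:5|rd=5:3|imm=71:8 → word 5547h → 47 55

ab 63 04 58 47 55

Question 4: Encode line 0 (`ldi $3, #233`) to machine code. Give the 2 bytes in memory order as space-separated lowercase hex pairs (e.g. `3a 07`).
e9 53

0. ldi fields op=0xa:5|rd=3:3|imm=233:8 → word 53e9h → e9 53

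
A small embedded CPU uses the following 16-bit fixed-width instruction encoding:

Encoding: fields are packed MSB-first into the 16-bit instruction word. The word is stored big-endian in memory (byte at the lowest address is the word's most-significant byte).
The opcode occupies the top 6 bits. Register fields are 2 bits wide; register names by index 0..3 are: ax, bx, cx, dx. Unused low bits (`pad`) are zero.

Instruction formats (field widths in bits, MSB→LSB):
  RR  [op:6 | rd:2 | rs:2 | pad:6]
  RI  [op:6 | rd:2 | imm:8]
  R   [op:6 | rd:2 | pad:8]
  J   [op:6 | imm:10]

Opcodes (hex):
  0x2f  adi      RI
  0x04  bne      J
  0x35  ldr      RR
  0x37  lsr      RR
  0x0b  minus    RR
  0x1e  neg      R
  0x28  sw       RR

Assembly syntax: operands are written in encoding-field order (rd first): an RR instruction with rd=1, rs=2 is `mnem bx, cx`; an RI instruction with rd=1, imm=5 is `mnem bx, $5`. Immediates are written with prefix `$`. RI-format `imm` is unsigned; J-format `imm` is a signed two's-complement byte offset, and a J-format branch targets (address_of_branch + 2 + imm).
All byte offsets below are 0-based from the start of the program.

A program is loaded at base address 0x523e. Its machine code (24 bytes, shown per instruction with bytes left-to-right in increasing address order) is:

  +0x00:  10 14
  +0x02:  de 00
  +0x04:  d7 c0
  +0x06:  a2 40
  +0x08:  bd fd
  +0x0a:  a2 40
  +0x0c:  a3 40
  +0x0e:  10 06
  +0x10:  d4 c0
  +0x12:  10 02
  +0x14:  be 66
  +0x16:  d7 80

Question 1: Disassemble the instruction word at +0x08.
[08] bd fd → 0xbdfd
  opcode bits[15:10]=0x2f: adi/RI
  rd: (w>>8)&0x3=0x1 → bx
  imm: (w>>0)&0xff=0xfd → $253

adi bx, $253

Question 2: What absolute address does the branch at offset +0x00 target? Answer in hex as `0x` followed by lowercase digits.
+0x00: 10 14 ⇒ word 0x1014 (big)
  opcode bits[15:10]=0x4: bne/J
  imm: (w>>0)&0x3ff=0x14 → $20
  target = base 0x523e + off 0x00 + 2 + imm 20 = 0x5254

0x5254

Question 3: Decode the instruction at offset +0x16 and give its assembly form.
ldr dx, cx

[16] d7 80 → 0xd780
  opcode bits[15:10]=0x35: ldr/RR
  [9:8] rd=3 = dx
  [7:6] rs=2 = cx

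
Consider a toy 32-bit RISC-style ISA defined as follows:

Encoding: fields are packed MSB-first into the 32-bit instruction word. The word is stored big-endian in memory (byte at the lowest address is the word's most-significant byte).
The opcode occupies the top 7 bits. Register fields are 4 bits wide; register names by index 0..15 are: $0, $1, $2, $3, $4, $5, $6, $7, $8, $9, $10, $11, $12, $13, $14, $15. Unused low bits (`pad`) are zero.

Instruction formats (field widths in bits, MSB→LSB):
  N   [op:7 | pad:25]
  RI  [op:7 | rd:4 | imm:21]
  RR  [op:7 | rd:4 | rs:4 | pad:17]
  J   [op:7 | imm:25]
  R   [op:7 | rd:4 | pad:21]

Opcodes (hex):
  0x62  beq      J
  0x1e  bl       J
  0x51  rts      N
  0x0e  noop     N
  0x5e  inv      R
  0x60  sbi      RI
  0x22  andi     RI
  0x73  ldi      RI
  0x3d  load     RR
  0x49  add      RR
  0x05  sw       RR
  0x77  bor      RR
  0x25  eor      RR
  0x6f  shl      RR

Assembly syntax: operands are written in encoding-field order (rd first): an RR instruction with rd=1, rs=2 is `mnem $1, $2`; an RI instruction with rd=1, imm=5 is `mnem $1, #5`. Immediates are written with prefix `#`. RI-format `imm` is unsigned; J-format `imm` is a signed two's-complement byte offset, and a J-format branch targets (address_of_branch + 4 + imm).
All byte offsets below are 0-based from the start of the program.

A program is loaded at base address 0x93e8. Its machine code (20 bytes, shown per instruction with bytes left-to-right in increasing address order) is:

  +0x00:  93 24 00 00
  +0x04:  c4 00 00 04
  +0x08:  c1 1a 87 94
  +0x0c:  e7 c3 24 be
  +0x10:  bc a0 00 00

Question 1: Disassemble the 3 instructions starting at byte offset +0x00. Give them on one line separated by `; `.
add $9, $2; beq #4; sbi $8, #1738644

@+00  big-endian(93 24 00 00) = 0x93240000
  top 7b → 0x49 → add [RR]
  [24:21] rd=9 = $9
  [20:17] rs=2 = $2
@+04  big-endian(c4 00 00 04) = 0xc4000004
  top 7b → 0x62 → beq [J]
  [24:0] imm=4 = #4
@+08  big-endian(c1 1a 87 94) = 0xc11a8794
  top 7b → 0x60 → sbi [RI]
  [24:21] rd=8 = $8
  [20:0] imm=1738644 = #1738644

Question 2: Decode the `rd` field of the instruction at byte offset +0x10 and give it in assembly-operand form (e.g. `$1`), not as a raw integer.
@+10  big-endian(bc a0 00 00) = 0xbca00000
  op=0xbca00000>>25=0x5e ⇒ inv (R)
  [24:21] rd=5 = $5

$5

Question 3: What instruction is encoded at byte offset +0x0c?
ldi $14, #206014

off 0x0c: read e7 c3 24 be as big → 0xe7c324be
  opcode bits[31:25]=0x73: ldi/RI
  rd: (w>>21)&0xf=0xe → $14
  imm: (w>>0)&0x1fffff=0x324be → #206014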